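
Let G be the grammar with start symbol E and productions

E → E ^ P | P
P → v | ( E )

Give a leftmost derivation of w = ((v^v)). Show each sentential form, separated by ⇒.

E⇒P⇒(E)⇒(P)⇒((E))⇒((E^P))⇒((P^P))⇒((v^P))⇒((v^v))

E ⇒ P   [E → P]
P ⇒ (E)   [P → ( E )]
(E) ⇒ (P)   [E → P]
(P) ⇒ ((E))   [P → ( E )]
((E)) ⇒ ((E^P))   [E → E ^ P]
((E^P)) ⇒ ((P^P))   [E → P]
((P^P)) ⇒ ((v^P))   [P → v]
((v^P)) ⇒ ((v^v))   [P → v]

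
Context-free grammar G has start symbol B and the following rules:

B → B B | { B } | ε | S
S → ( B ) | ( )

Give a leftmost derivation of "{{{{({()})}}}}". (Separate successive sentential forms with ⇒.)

B ⇒ {B}   [B → { B }]
{B} ⇒ {{B}}   [B → { B }]
{{B}} ⇒ {{{B}}}   [B → { B }]
{{{B}}} ⇒ {{{{B}}}}   [B → { B }]
{{{{B}}}} ⇒ {{{{BB}}}}   [B → B B]
{{{{BB}}}} ⇒ {{{{SB}}}}   [B → S]
{{{{SB}}}} ⇒ {{{{(B)B}}}}   [S → ( B )]
{{{{(B)B}}}} ⇒ {{{{({B})B}}}}   [B → { B }]
{{{{({B})B}}}} ⇒ {{{{({S})B}}}}   [B → S]
{{{{({S})B}}}} ⇒ {{{{({(B)})B}}}}   [S → ( B )]
{{{{({(B)})B}}}} ⇒ {{{{({()})B}}}}   [B → ε]
{{{{({()})B}}}} ⇒ {{{{({()})}}}}   [B → ε]

B ⇒ {B} ⇒ {{B}} ⇒ {{{B}}} ⇒ {{{{B}}}} ⇒ {{{{BB}}}} ⇒ {{{{SB}}}} ⇒ {{{{(B)B}}}} ⇒ {{{{({B})B}}}} ⇒ {{{{({S})B}}}} ⇒ {{{{({(B)})B}}}} ⇒ {{{{({()})B}}}} ⇒ {{{{({()})}}}}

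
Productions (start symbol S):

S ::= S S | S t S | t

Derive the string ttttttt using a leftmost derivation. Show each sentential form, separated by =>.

S => StS => StStS => SStStS => SSStStS => tSStStS => ttStStS => ttttStS => ttttttS => ttttttt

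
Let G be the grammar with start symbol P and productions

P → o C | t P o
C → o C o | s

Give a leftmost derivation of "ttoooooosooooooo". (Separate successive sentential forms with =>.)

P => tPo   [P → t P o]
tPo => ttPoo   [P → t P o]
ttPoo => ttoCoo   [P → o C]
ttoCoo => ttooCooo   [C → o C o]
ttooCooo => ttoooCoooo   [C → o C o]
ttoooCoooo => ttooooCooooo   [C → o C o]
ttooooCooooo => ttoooooCoooooo   [C → o C o]
ttoooooCoooooo => ttooooooCooooooo   [C → o C o]
ttooooooCooooooo => ttoooooosooooooo   [C → s]

P => tPo => ttPoo => ttoCoo => ttooCooo => ttoooCoooo => ttooooCooooo => ttoooooCoooooo => ttooooooCooooooo => ttoooooosooooooo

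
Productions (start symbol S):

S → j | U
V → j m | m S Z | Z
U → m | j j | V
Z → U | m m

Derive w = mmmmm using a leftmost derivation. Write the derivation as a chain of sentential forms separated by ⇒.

S⇒U⇒V⇒mSZ⇒mUZ⇒mVZ⇒mZZ⇒mmmZ⇒mmmmm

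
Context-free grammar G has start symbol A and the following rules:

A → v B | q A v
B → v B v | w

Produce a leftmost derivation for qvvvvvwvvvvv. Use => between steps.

A => qAv => qvBv => qvvBvv => qvvvBvvv => qvvvvBvvvv => qvvvvvBvvvvv => qvvvvvwvvvvv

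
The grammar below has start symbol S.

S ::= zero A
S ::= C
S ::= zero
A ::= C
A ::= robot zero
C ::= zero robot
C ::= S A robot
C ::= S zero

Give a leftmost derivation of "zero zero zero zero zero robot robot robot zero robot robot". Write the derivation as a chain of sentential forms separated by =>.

S => zero A => zero C => zero S A robot => zero C A robot => zero S zero A robot => zero zero zero A robot => zero zero zero C robot => zero zero zero S A robot robot => zero zero zero C A robot robot => zero zero zero S A robot A robot robot => zero zero zero zero A robot A robot robot => zero zero zero zero C robot A robot robot => zero zero zero zero zero robot robot A robot robot => zero zero zero zero zero robot robot robot zero robot robot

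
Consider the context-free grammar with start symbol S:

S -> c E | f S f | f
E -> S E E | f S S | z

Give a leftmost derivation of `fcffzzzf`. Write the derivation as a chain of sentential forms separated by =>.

S => fSf   [S -> f S f]
fSf => fcEf   [S -> c E]
fcEf => fcSEEf   [E -> S E E]
fcSEEf => fcfEEf   [S -> f]
fcfEEf => fcfSEEEf   [E -> S E E]
fcfSEEEf => fcffEEEf   [S -> f]
fcffEEEf => fcffzEEf   [E -> z]
fcffzEEf => fcffzzEf   [E -> z]
fcffzzEf => fcffzzzf   [E -> z]

S=>fSf=>fcEf=>fcSEEf=>fcfEEf=>fcfSEEEf=>fcffEEEf=>fcffzEEf=>fcffzzEf=>fcffzzzf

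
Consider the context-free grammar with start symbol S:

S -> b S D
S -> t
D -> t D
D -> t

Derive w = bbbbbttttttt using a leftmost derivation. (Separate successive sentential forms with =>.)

S=>bSD=>bbSDD=>bbbSDDD=>bbbbSDDDD=>bbbbbSDDDDD=>bbbbbtDDDDD=>bbbbbttDDDDD=>bbbbbtttDDDD=>bbbbbttttDDD=>bbbbbtttttDD=>bbbbbttttttD=>bbbbbttttttt

S => bSD   [S -> b S D]
bSD => bbSDD   [S -> b S D]
bbSDD => bbbSDDD   [S -> b S D]
bbbSDDD => bbbbSDDDD   [S -> b S D]
bbbbSDDDD => bbbbbSDDDDD   [S -> b S D]
bbbbbSDDDDD => bbbbbtDDDDD   [S -> t]
bbbbbtDDDDD => bbbbbttDDDDD   [D -> t D]
bbbbbttDDDDD => bbbbbtttDDDD   [D -> t]
bbbbbtttDDDD => bbbbbttttDDD   [D -> t]
bbbbbttttDDD => bbbbbtttttDD   [D -> t]
bbbbbtttttDD => bbbbbttttttD   [D -> t]
bbbbbttttttD => bbbbbttttttt   [D -> t]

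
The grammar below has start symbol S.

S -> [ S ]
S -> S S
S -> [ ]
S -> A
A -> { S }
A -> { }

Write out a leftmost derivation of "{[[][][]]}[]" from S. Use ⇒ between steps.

S ⇒ SS ⇒ AS ⇒ {S}S ⇒ {[S]}S ⇒ {[SS]}S ⇒ {[SSS]}S ⇒ {[[]SS]}S ⇒ {[[][]S]}S ⇒ {[[][][]]}S ⇒ {[[][][]]}[]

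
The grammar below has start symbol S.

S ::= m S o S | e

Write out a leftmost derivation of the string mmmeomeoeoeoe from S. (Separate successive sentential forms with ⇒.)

S ⇒ mSoS ⇒ mmSoSoS ⇒ mmmSoSoSoS ⇒ mmmeoSoSoS ⇒ mmmeomSoSoSoS ⇒ mmmeomeoSoSoS ⇒ mmmeomeoeoSoS ⇒ mmmeomeoeoeoS ⇒ mmmeomeoeoeoe

S ⇒ mSoS   [S ::= m S o S]
mSoS ⇒ mmSoSoS   [S ::= m S o S]
mmSoSoS ⇒ mmmSoSoSoS   [S ::= m S o S]
mmmSoSoSoS ⇒ mmmeoSoSoS   [S ::= e]
mmmeoSoSoS ⇒ mmmeomSoSoSoS   [S ::= m S o S]
mmmeomSoSoSoS ⇒ mmmeomeoSoSoS   [S ::= e]
mmmeomeoSoSoS ⇒ mmmeomeoeoSoS   [S ::= e]
mmmeomeoeoSoS ⇒ mmmeomeoeoeoS   [S ::= e]
mmmeomeoeoeoS ⇒ mmmeomeoeoeoe   [S ::= e]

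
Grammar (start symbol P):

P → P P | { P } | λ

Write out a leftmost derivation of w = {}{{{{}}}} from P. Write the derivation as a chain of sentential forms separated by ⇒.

P ⇒ PP ⇒ PPP ⇒ {P}PP ⇒ {}PP ⇒ {}PPP ⇒ {}{P}PP ⇒ {}{{P}}PP ⇒ {}{{{P}}}PP ⇒ {}{{{{P}}}}PP ⇒ {}{{{{}}}}PP ⇒ {}{{{{}}}}P ⇒ {}{{{{}}}}

P ⇒ PP   [P → P P]
PP ⇒ PPP   [P → P P]
PPP ⇒ {P}PP   [P → { P }]
{P}PP ⇒ {}PP   [P → λ]
{}PP ⇒ {}PPP   [P → P P]
{}PPP ⇒ {}{P}PP   [P → { P }]
{}{P}PP ⇒ {}{{P}}PP   [P → { P }]
{}{{P}}PP ⇒ {}{{{P}}}PP   [P → { P }]
{}{{{P}}}PP ⇒ {}{{{{P}}}}PP   [P → { P }]
{}{{{{P}}}}PP ⇒ {}{{{{}}}}PP   [P → λ]
{}{{{{}}}}PP ⇒ {}{{{{}}}}P   [P → λ]
{}{{{{}}}}P ⇒ {}{{{{}}}}   [P → λ]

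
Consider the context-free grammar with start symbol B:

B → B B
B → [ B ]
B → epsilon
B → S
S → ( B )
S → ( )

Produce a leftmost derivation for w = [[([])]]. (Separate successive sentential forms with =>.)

B => BB => [B]B => [[B]]B => [[BB]]B => [[SB]]B => [[(B)B]]B => [[([B])B]]B => [[([])B]]B => [[([])]]B => [[([])]]

B => BB   [B → B B]
BB => [B]B   [B → [ B ]]
[B]B => [[B]]B   [B → [ B ]]
[[B]]B => [[BB]]B   [B → B B]
[[BB]]B => [[SB]]B   [B → S]
[[SB]]B => [[(B)B]]B   [S → ( B )]
[[(B)B]]B => [[([B])B]]B   [B → [ B ]]
[[([B])B]]B => [[([])B]]B   [B → epsilon]
[[([])B]]B => [[([])]]B   [B → epsilon]
[[([])]]B => [[([])]]   [B → epsilon]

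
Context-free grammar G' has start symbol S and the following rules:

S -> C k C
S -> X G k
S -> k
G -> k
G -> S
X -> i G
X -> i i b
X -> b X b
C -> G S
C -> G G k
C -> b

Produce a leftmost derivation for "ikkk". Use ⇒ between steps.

S ⇒ XGk ⇒ iGGk ⇒ iSGk ⇒ ikGk ⇒ ikkk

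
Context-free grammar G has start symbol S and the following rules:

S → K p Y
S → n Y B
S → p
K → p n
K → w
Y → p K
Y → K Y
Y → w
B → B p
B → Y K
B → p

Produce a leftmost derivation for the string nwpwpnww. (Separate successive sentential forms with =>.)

S=>nYB=>nKYB=>nwYB=>nwpKB=>nwpwB=>nwpwYK=>nwpwKYK=>nwpwpnYK=>nwpwpnwK=>nwpwpnww

S => nYB   [S → n Y B]
nYB => nKYB   [Y → K Y]
nKYB => nwYB   [K → w]
nwYB => nwpKB   [Y → p K]
nwpKB => nwpwB   [K → w]
nwpwB => nwpwYK   [B → Y K]
nwpwYK => nwpwKYK   [Y → K Y]
nwpwKYK => nwpwpnYK   [K → p n]
nwpwpnYK => nwpwpnwK   [Y → w]
nwpwpnwK => nwpwpnww   [K → w]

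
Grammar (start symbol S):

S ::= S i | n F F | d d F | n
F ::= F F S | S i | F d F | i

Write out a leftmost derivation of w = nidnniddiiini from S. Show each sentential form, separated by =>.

S => nFF => nFdFF => nidFF => nidSiF => nidnFFiF => nidnSiFiF => nidnniFiF => nidnniSiiF => nidnniddFiiF => nidnniddiiiF => nidnniddiiiSi => nidnniddiiini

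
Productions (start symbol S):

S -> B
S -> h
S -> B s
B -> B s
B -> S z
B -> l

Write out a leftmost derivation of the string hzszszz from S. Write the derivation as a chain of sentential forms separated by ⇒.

S ⇒ B ⇒ Sz ⇒ Bz ⇒ Szz ⇒ Bszz ⇒ Szszz ⇒ Bszszz ⇒ Szszszz ⇒ hzszszz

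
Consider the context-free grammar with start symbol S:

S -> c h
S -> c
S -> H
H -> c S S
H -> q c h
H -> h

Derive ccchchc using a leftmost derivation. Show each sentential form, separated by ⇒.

S ⇒ H ⇒ cSS ⇒ cHS ⇒ ccSSS ⇒ ccchSS ⇒ ccchchS ⇒ ccchchc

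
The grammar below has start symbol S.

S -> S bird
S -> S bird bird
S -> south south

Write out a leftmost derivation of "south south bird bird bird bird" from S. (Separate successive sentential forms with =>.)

S => S bird bird => S bird bird bird bird => south south bird bird bird bird

S => S bird bird   [S -> S bird bird]
S bird bird => S bird bird bird bird   [S -> S bird bird]
S bird bird bird bird => south south bird bird bird bird   [S -> south south]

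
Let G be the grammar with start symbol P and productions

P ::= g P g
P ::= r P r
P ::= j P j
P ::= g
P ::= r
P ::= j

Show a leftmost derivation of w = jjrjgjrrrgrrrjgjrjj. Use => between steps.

P => jPj => jjPjj => jjrPrjj => jjrjPjrjj => jjrjgPgjrjj => jjrjgjPjgjrjj => jjrjgjrPrjgjrjj => jjrjgjrrPrrjgjrjj => jjrjgjrrrPrrrjgjrjj => jjrjgjrrrgrrrjgjrjj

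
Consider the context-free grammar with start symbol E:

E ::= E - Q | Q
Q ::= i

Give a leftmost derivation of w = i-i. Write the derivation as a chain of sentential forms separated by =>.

E => E-Q => Q-Q => i-Q => i-i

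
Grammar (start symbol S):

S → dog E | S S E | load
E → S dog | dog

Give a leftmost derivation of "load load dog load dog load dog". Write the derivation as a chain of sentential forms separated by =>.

S => S S E => S S E S E => S S E S E S E => load S E S E S E => load load E S E S E => load load dog S E S E => load load dog load E S E => load load dog load dog S E => load load dog load dog load E => load load dog load dog load dog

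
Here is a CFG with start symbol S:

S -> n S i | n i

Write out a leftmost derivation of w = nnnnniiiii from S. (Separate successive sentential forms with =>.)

S => nSi => nnSii => nnnSiii => nnnnSiiii => nnnnniiiii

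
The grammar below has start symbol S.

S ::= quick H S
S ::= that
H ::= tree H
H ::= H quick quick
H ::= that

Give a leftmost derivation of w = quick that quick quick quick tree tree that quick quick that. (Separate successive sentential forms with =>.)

S => quick H S => quick H quick quick S => quick that quick quick S => quick that quick quick quick H S => quick that quick quick quick tree H S => quick that quick quick quick tree tree H S => quick that quick quick quick tree tree H quick quick S => quick that quick quick quick tree tree that quick quick S => quick that quick quick quick tree tree that quick quick that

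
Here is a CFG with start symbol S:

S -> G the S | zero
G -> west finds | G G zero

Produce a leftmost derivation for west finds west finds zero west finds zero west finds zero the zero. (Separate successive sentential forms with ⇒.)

S ⇒ G the S ⇒ G G zero the S ⇒ G G zero G zero the S ⇒ G G zero G zero G zero the S ⇒ west finds G zero G zero G zero the S ⇒ west finds west finds zero G zero G zero the S ⇒ west finds west finds zero west finds zero G zero the S ⇒ west finds west finds zero west finds zero west finds zero the S ⇒ west finds west finds zero west finds zero west finds zero the zero

S ⇒ G the S   [S -> G the S]
G the S ⇒ G G zero the S   [G -> G G zero]
G G zero the S ⇒ G G zero G zero the S   [G -> G G zero]
G G zero G zero the S ⇒ G G zero G zero G zero the S   [G -> G G zero]
G G zero G zero G zero the S ⇒ west finds G zero G zero G zero the S   [G -> west finds]
west finds G zero G zero G zero the S ⇒ west finds west finds zero G zero G zero the S   [G -> west finds]
west finds west finds zero G zero G zero the S ⇒ west finds west finds zero west finds zero G zero the S   [G -> west finds]
west finds west finds zero west finds zero G zero the S ⇒ west finds west finds zero west finds zero west finds zero the S   [G -> west finds]
west finds west finds zero west finds zero west finds zero the S ⇒ west finds west finds zero west finds zero west finds zero the zero   [S -> zero]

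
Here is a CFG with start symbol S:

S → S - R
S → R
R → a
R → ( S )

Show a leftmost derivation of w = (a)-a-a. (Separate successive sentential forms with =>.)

S => S-R => S-R-R => R-R-R => (S)-R-R => (R)-R-R => (a)-R-R => (a)-a-R => (a)-a-a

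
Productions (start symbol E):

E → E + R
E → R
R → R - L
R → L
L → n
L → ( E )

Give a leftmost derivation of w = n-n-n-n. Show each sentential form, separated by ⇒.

E ⇒ R ⇒ R-L ⇒ R-L-L ⇒ R-L-L-L ⇒ L-L-L-L ⇒ n-L-L-L ⇒ n-n-L-L ⇒ n-n-n-L ⇒ n-n-n-n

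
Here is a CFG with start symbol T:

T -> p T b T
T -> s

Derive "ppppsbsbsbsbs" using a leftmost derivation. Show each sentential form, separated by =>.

T => pTbT   [T -> p T b T]
pTbT => ppTbTbT   [T -> p T b T]
ppTbTbT => pppTbTbTbT   [T -> p T b T]
pppTbTbTbT => ppppTbTbTbTbT   [T -> p T b T]
ppppTbTbTbTbT => ppppsbTbTbTbT   [T -> s]
ppppsbTbTbTbT => ppppsbsbTbTbT   [T -> s]
ppppsbsbTbTbT => ppppsbsbsbTbT   [T -> s]
ppppsbsbsbTbT => ppppsbsbsbsbT   [T -> s]
ppppsbsbsbsbT => ppppsbsbsbsbs   [T -> s]

T => pTbT => ppTbTbT => pppTbTbTbT => ppppTbTbTbTbT => ppppsbTbTbTbT => ppppsbsbTbTbT => ppppsbsbsbTbT => ppppsbsbsbsbT => ppppsbsbsbsbs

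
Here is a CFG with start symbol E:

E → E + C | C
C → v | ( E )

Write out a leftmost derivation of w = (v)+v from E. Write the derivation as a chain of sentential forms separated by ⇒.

E ⇒ E+C   [E → E + C]
E+C ⇒ C+C   [E → C]
C+C ⇒ (E)+C   [C → ( E )]
(E)+C ⇒ (C)+C   [E → C]
(C)+C ⇒ (v)+C   [C → v]
(v)+C ⇒ (v)+v   [C → v]

E ⇒ E+C ⇒ C+C ⇒ (E)+C ⇒ (C)+C ⇒ (v)+C ⇒ (v)+v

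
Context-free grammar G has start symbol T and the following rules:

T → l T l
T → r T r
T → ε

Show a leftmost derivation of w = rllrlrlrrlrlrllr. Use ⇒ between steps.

T ⇒ rTr   [T → r T r]
rTr ⇒ rlTlr   [T → l T l]
rlTlr ⇒ rllTllr   [T → l T l]
rllTllr ⇒ rllrTrllr   [T → r T r]
rllrTrllr ⇒ rllrlTlrllr   [T → l T l]
rllrlTlrllr ⇒ rllrlrTrlrllr   [T → r T r]
rllrlrTrlrllr ⇒ rllrlrlTlrlrllr   [T → l T l]
rllrlrlTlrlrllr ⇒ rllrlrlrTrlrlrllr   [T → r T r]
rllrlrlrTrlrlrllr ⇒ rllrlrlrrlrlrllr   [T → ε]

T⇒rTr⇒rlTlr⇒rllTllr⇒rllrTrllr⇒rllrlTlrllr⇒rllrlrTrlrllr⇒rllrlrlTlrlrllr⇒rllrlrlrTrlrlrllr⇒rllrlrlrrlrlrllr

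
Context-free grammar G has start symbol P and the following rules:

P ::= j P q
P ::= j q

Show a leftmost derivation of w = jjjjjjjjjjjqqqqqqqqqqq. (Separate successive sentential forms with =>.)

P => jPq   [P ::= j P q]
jPq => jjPqq   [P ::= j P q]
jjPqq => jjjPqqq   [P ::= j P q]
jjjPqqq => jjjjPqqqq   [P ::= j P q]
jjjjPqqqq => jjjjjPqqqqq   [P ::= j P q]
jjjjjPqqqqq => jjjjjjPqqqqqq   [P ::= j P q]
jjjjjjPqqqqqq => jjjjjjjPqqqqqqq   [P ::= j P q]
jjjjjjjPqqqqqqq => jjjjjjjjPqqqqqqqq   [P ::= j P q]
jjjjjjjjPqqqqqqqq => jjjjjjjjjPqqqqqqqqq   [P ::= j P q]
jjjjjjjjjPqqqqqqqqq => jjjjjjjjjjPqqqqqqqqqq   [P ::= j P q]
jjjjjjjjjjPqqqqqqqqqq => jjjjjjjjjjjqqqqqqqqqqq   [P ::= j q]

P => jPq => jjPqq => jjjPqqq => jjjjPqqqq => jjjjjPqqqqq => jjjjjjPqqqqqq => jjjjjjjPqqqqqqq => jjjjjjjjPqqqqqqqq => jjjjjjjjjPqqqqqqqqq => jjjjjjjjjjPqqqqqqqqqq => jjjjjjjjjjjqqqqqqqqqqq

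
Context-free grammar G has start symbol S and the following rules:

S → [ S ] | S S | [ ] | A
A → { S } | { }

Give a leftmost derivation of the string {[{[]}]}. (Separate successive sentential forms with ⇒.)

S ⇒ A   [S → A]
A ⇒ {S}   [A → { S }]
{S} ⇒ {[S]}   [S → [ S ]]
{[S]} ⇒ {[A]}   [S → A]
{[A]} ⇒ {[{S}]}   [A → { S }]
{[{S}]} ⇒ {[{[]}]}   [S → [ ]]

S ⇒ A ⇒ {S} ⇒ {[S]} ⇒ {[A]} ⇒ {[{S}]} ⇒ {[{[]}]}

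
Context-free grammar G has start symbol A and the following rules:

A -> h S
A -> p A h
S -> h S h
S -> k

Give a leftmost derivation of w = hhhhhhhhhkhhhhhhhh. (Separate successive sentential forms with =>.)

A => hS   [A -> h S]
hS => hhSh   [S -> h S h]
hhSh => hhhShh   [S -> h S h]
hhhShh => hhhhShhh   [S -> h S h]
hhhhShhh => hhhhhShhhh   [S -> h S h]
hhhhhShhhh => hhhhhhShhhhh   [S -> h S h]
hhhhhhShhhhh => hhhhhhhShhhhhh   [S -> h S h]
hhhhhhhShhhhhh => hhhhhhhhShhhhhhh   [S -> h S h]
hhhhhhhhShhhhhhh => hhhhhhhhhShhhhhhhh   [S -> h S h]
hhhhhhhhhShhhhhhhh => hhhhhhhhhkhhhhhhhh   [S -> k]

A => hS => hhSh => hhhShh => hhhhShhh => hhhhhShhhh => hhhhhhShhhhh => hhhhhhhShhhhhh => hhhhhhhhShhhhhhh => hhhhhhhhhShhhhhhhh => hhhhhhhhhkhhhhhhhh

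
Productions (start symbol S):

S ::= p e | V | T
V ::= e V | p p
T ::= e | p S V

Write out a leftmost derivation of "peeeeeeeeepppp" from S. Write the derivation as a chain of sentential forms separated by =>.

S => T => pSV => pVV => peVV => peeVV => peeeVV => peeeeVV => peeeeeVV => peeeeeeVV => peeeeeeeVV => peeeeeeeeVV => peeeeeeeeeVV => peeeeeeeeeppV => peeeeeeeeepppp

S => T   [S ::= T]
T => pSV   [T ::= p S V]
pSV => pVV   [S ::= V]
pVV => peVV   [V ::= e V]
peVV => peeVV   [V ::= e V]
peeVV => peeeVV   [V ::= e V]
peeeVV => peeeeVV   [V ::= e V]
peeeeVV => peeeeeVV   [V ::= e V]
peeeeeVV => peeeeeeVV   [V ::= e V]
peeeeeeVV => peeeeeeeVV   [V ::= e V]
peeeeeeeVV => peeeeeeeeVV   [V ::= e V]
peeeeeeeeVV => peeeeeeeeeVV   [V ::= e V]
peeeeeeeeeVV => peeeeeeeeeppV   [V ::= p p]
peeeeeeeeeppV => peeeeeeeeepppp   [V ::= p p]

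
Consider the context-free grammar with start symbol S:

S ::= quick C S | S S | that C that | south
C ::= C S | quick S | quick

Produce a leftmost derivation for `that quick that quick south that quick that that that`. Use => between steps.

S => that C that   [S ::= that C that]
that C that => that quick S that   [C ::= quick S]
that quick S that => that quick that C that that   [S ::= that C that]
that quick that C that that => that quick that C S that that   [C ::= C S]
that quick that C S that that => that quick that quick S S that that   [C ::= quick S]
that quick that quick S S that that => that quick that quick south S that that   [S ::= south]
that quick that quick south S that that => that quick that quick south that C that that that   [S ::= that C that]
that quick that quick south that C that that that => that quick that quick south that quick that that that   [C ::= quick]

S => that C that => that quick S that => that quick that C that that => that quick that C S that that => that quick that quick S S that that => that quick that quick south S that that => that quick that quick south that C that that that => that quick that quick south that quick that that that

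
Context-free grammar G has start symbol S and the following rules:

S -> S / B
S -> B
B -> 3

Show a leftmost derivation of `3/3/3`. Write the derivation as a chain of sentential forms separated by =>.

S => S/B => S/B/B => B/B/B => 3/B/B => 3/3/B => 3/3/3

S => S/B   [S -> S / B]
S/B => S/B/B   [S -> S / B]
S/B/B => B/B/B   [S -> B]
B/B/B => 3/B/B   [B -> 3]
3/B/B => 3/3/B   [B -> 3]
3/3/B => 3/3/3   [B -> 3]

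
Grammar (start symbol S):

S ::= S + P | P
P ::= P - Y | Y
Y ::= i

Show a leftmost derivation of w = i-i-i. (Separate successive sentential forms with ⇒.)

S⇒P⇒P-Y⇒P-Y-Y⇒Y-Y-Y⇒i-Y-Y⇒i-i-Y⇒i-i-i

S ⇒ P   [S ::= P]
P ⇒ P-Y   [P ::= P - Y]
P-Y ⇒ P-Y-Y   [P ::= P - Y]
P-Y-Y ⇒ Y-Y-Y   [P ::= Y]
Y-Y-Y ⇒ i-Y-Y   [Y ::= i]
i-Y-Y ⇒ i-i-Y   [Y ::= i]
i-i-Y ⇒ i-i-i   [Y ::= i]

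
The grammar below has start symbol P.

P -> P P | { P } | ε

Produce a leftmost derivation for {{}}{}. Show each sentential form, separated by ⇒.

P ⇒ PP ⇒ {P}P ⇒ {{P}}P ⇒ {{}}P ⇒ {{}}PP ⇒ {{}}PPP ⇒ {{}}{P}PP ⇒ {{}}{}PP ⇒ {{}}{}P ⇒ {{}}{}

P ⇒ PP   [P -> P P]
PP ⇒ {P}P   [P -> { P }]
{P}P ⇒ {{P}}P   [P -> { P }]
{{P}}P ⇒ {{}}P   [P -> ε]
{{}}P ⇒ {{}}PP   [P -> P P]
{{}}PP ⇒ {{}}PPP   [P -> P P]
{{}}PPP ⇒ {{}}{P}PP   [P -> { P }]
{{}}{P}PP ⇒ {{}}{}PP   [P -> ε]
{{}}{}PP ⇒ {{}}{}P   [P -> ε]
{{}}{}P ⇒ {{}}{}   [P -> ε]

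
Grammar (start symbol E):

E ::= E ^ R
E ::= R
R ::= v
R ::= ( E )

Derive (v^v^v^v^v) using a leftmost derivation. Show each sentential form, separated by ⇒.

E⇒R⇒(E)⇒(E^R)⇒(E^R^R)⇒(E^R^R^R)⇒(E^R^R^R^R)⇒(R^R^R^R^R)⇒(v^R^R^R^R)⇒(v^v^R^R^R)⇒(v^v^v^R^R)⇒(v^v^v^v^R)⇒(v^v^v^v^v)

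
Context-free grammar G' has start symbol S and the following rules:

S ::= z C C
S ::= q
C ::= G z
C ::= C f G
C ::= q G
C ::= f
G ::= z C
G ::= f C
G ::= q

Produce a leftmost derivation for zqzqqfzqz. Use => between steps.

S => zCC   [S ::= z C C]
zCC => zGzC   [C ::= G z]
zGzC => zqzC   [G ::= q]
zqzC => zqzCfG   [C ::= C f G]
zqzCfG => zqzqGfG   [C ::= q G]
zqzqGfG => zqzqqfG   [G ::= q]
zqzqqfG => zqzqqfzC   [G ::= z C]
zqzqqfzC => zqzqqfzGz   [C ::= G z]
zqzqqfzGz => zqzqqfzqz   [G ::= q]

S=>zCC=>zGzC=>zqzC=>zqzCfG=>zqzqGfG=>zqzqqfG=>zqzqqfzC=>zqzqqfzGz=>zqzqqfzqz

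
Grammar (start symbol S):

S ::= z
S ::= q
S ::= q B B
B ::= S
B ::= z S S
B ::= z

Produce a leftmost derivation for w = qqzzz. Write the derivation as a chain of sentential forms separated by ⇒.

S ⇒ qBB ⇒ qSB ⇒ qqBBB ⇒ qqzBB ⇒ qqzzB ⇒ qqzzz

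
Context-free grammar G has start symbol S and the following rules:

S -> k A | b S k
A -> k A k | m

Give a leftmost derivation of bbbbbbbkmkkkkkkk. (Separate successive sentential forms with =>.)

S => bSk => bbSkk => bbbSkkk => bbbbSkkkk => bbbbbSkkkkk => bbbbbbSkkkkkk => bbbbbbbSkkkkkkk => bbbbbbbkAkkkkkkk => bbbbbbbkmkkkkkkk

S => bSk   [S -> b S k]
bSk => bbSkk   [S -> b S k]
bbSkk => bbbSkkk   [S -> b S k]
bbbSkkk => bbbbSkkkk   [S -> b S k]
bbbbSkkkk => bbbbbSkkkkk   [S -> b S k]
bbbbbSkkkkk => bbbbbbSkkkkkk   [S -> b S k]
bbbbbbSkkkkkk => bbbbbbbSkkkkkkk   [S -> b S k]
bbbbbbbSkkkkkkk => bbbbbbbkAkkkkkkk   [S -> k A]
bbbbbbbkAkkkkkkk => bbbbbbbkmkkkkkkk   [A -> m]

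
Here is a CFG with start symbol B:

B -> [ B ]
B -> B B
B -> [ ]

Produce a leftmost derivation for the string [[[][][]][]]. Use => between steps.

B => [B]   [B -> [ B ]]
[B] => [BB]   [B -> B B]
[BB] => [[B]B]   [B -> [ B ]]
[[B]B] => [[BB]B]   [B -> B B]
[[BB]B] => [[BBB]B]   [B -> B B]
[[BBB]B] => [[[]BB]B]   [B -> [ ]]
[[[]BB]B] => [[[][]B]B]   [B -> [ ]]
[[[][]B]B] => [[[][][]]B]   [B -> [ ]]
[[[][][]]B] => [[[][][]][]]   [B -> [ ]]

B => [B] => [BB] => [[B]B] => [[BB]B] => [[BBB]B] => [[[]BB]B] => [[[][]B]B] => [[[][][]]B] => [[[][][]][]]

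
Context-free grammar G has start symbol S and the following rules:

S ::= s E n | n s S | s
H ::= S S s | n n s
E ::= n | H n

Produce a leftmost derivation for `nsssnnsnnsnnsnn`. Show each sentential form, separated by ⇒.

S ⇒ nsS   [S ::= n s S]
nsS ⇒ nssEn   [S ::= s E n]
nssEn ⇒ nssHnn   [E ::= H n]
nssHnn ⇒ nssSSsnn   [H ::= S S s]
nssSSsnn ⇒ nsssEnSsnn   [S ::= s E n]
nsssEnSsnn ⇒ nsssHnnSsnn   [E ::= H n]
nsssHnnSsnn ⇒ nsssnnsnnSsnn   [H ::= n n s]
nsssnnsnnSsnn ⇒ nsssnnsnnsEnsnn   [S ::= s E n]
nsssnnsnnsEnsnn ⇒ nsssnnsnnsnnsnn   [E ::= n]

S ⇒ nsS ⇒ nssEn ⇒ nssHnn ⇒ nssSSsnn ⇒ nsssEnSsnn ⇒ nsssHnnSsnn ⇒ nsssnnsnnSsnn ⇒ nsssnnsnnsEnsnn ⇒ nsssnnsnnsnnsnn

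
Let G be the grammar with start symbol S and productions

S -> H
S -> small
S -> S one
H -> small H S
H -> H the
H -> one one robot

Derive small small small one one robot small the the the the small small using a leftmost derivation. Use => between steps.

S => H   [S -> H]
H => small H S   [H -> small H S]
small H S => small small H S S   [H -> small H S]
small small H S S => small small H the S S   [H -> H the]
small small H the S S => small small H the the S S   [H -> H the]
small small H the the S S => small small H the the the S S   [H -> H the]
small small H the the the S S => small small H the the the the S S   [H -> H the]
small small H the the the the S S => small small small H S the the the the S S   [H -> small H S]
small small small H S the the the the S S => small small small one one robot S the the the the S S   [H -> one one robot]
small small small one one robot S the the the the S S => small small small one one robot small the the the the S S   [S -> small]
small small small one one robot small the the the the S S => small small small one one robot small the the the the small S   [S -> small]
small small small one one robot small the the the the small S => small small small one one robot small the the the the small small   [S -> small]

S => H => small H S => small small H S S => small small H the S S => small small H the the S S => small small H the the the S S => small small H the the the the S S => small small small H S the the the the S S => small small small one one robot S the the the the S S => small small small one one robot small the the the the S S => small small small one one robot small the the the the small S => small small small one one robot small the the the the small small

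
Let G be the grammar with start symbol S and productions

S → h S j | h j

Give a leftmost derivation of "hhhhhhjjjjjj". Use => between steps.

S => hSj   [S → h S j]
hSj => hhSjj   [S → h S j]
hhSjj => hhhSjjj   [S → h S j]
hhhSjjj => hhhhSjjjj   [S → h S j]
hhhhSjjjj => hhhhhSjjjjj   [S → h S j]
hhhhhSjjjjj => hhhhhhjjjjjj   [S → h j]

S=>hSj=>hhSjj=>hhhSjjj=>hhhhSjjjj=>hhhhhSjjjjj=>hhhhhhjjjjjj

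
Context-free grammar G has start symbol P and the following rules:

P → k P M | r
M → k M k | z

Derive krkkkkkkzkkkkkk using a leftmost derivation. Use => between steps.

P=>kPM=>krM=>krkMk=>krkkMkk=>krkkkMkkk=>krkkkkMkkkk=>krkkkkkMkkkkk=>krkkkkkkMkkkkkk=>krkkkkkkzkkkkkk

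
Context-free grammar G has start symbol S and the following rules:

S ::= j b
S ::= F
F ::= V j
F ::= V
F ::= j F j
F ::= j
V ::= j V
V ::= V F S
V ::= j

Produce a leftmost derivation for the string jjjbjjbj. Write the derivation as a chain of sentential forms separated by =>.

S => F   [S ::= F]
F => Vj   [F ::= V j]
Vj => VFSj   [V ::= V F S]
VFSj => VFSFSj   [V ::= V F S]
VFSFSj => jFSFSj   [V ::= j]
jFSFSj => jjSFSj   [F ::= j]
jjSFSj => jjjbFSj   [S ::= j b]
jjjbFSj => jjjbjSj   [F ::= j]
jjjbjSj => jjjbjjbj   [S ::= j b]

S=>F=>Vj=>VFSj=>VFSFSj=>jFSFSj=>jjSFSj=>jjjbFSj=>jjjbjSj=>jjjbjjbj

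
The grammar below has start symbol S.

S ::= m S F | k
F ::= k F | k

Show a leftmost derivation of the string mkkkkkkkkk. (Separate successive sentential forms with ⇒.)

S ⇒ mSF ⇒ mkF ⇒ mkkF ⇒ mkkkF ⇒ mkkkkF ⇒ mkkkkkF ⇒ mkkkkkkF ⇒ mkkkkkkkF ⇒ mkkkkkkkkF ⇒ mkkkkkkkkk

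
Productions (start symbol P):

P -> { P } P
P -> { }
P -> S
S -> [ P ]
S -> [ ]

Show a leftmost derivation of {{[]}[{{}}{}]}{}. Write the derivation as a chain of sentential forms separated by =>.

P => {P}P => {{P}P}P => {{S}P}P => {{[]}P}P => {{[]}S}P => {{[]}[P]}P => {{[]}[{P}P]}P => {{[]}[{{}}P]}P => {{[]}[{{}}{}]}P => {{[]}[{{}}{}]}{}

P => {P}P   [P -> { P } P]
{P}P => {{P}P}P   [P -> { P } P]
{{P}P}P => {{S}P}P   [P -> S]
{{S}P}P => {{[]}P}P   [S -> [ ]]
{{[]}P}P => {{[]}S}P   [P -> S]
{{[]}S}P => {{[]}[P]}P   [S -> [ P ]]
{{[]}[P]}P => {{[]}[{P}P]}P   [P -> { P } P]
{{[]}[{P}P]}P => {{[]}[{{}}P]}P   [P -> { }]
{{[]}[{{}}P]}P => {{[]}[{{}}{}]}P   [P -> { }]
{{[]}[{{}}{}]}P => {{[]}[{{}}{}]}{}   [P -> { }]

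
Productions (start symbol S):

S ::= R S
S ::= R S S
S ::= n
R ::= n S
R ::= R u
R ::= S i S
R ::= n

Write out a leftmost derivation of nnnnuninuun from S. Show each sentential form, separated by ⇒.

S ⇒ RS   [S ::= R S]
RS ⇒ RuS   [R ::= R u]
RuS ⇒ RuuS   [R ::= R u]
RuuS ⇒ SiSuuS   [R ::= S i S]
SiSuuS ⇒ RSiSuuS   [S ::= R S]
RSiSuuS ⇒ RuSiSuuS   [R ::= R u]
RuSiSuuS ⇒ nSuSiSuuS   [R ::= n S]
nSuSiSuuS ⇒ nRSSuSiSuuS   [S ::= R S S]
nRSSuSiSuuS ⇒ nnSSuSiSuuS   [R ::= n]
nnSSuSiSuuS ⇒ nnnSuSiSuuS   [S ::= n]
nnnSuSiSuuS ⇒ nnnnuSiSuuS   [S ::= n]
nnnnuSiSuuS ⇒ nnnnuniSuuS   [S ::= n]
nnnnuniSuuS ⇒ nnnnuninuuS   [S ::= n]
nnnnuninuuS ⇒ nnnnuninuun   [S ::= n]

S⇒RS⇒RuS⇒RuuS⇒SiSuuS⇒RSiSuuS⇒RuSiSuuS⇒nSuSiSuuS⇒nRSSuSiSuuS⇒nnSSuSiSuuS⇒nnnSuSiSuuS⇒nnnnuSiSuuS⇒nnnnuniSuuS⇒nnnnuninuuS⇒nnnnuninuun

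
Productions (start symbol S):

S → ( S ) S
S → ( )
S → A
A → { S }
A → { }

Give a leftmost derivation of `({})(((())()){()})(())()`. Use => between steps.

S => (S)S => (A)S => ({})S => ({})(S)S => ({})((S)S)S => ({})(((S)S)S)S => ({})(((())S)S)S => ({})(((())())S)S => ({})(((())())A)S => ({})(((())()){S})S => ({})(((())()){()})S => ({})(((())()){()})(S)S => ({})(((())()){()})(())S => ({})(((())()){()})(())()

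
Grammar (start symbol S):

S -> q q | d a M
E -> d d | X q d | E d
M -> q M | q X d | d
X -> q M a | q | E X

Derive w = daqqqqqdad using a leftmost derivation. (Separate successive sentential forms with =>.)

S=>daM=>daqM=>daqqM=>daqqqM=>daqqqqXd=>daqqqqqMad=>daqqqqqdad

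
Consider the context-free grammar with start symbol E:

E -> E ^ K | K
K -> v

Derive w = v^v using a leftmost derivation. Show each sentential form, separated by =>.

E => E^K   [E -> E ^ K]
E^K => K^K   [E -> K]
K^K => v^K   [K -> v]
v^K => v^v   [K -> v]

E => E^K => K^K => v^K => v^v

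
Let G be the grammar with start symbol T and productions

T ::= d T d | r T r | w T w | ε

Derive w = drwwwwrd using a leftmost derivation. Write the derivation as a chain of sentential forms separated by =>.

T => dTd   [T ::= d T d]
dTd => drTrd   [T ::= r T r]
drTrd => drwTwrd   [T ::= w T w]
drwTwrd => drwwTwwrd   [T ::= w T w]
drwwTwwrd => drwwwwrd   [T ::= ε]

T=>dTd=>drTrd=>drwTwrd=>drwwTwwrd=>drwwwwrd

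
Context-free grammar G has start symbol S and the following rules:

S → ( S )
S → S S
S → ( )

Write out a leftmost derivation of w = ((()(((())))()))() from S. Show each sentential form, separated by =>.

S => SS => (S)S => ((S))S => ((SS))S => ((()S))S => ((()SS))S => ((()(S)S))S => ((()((S))S))S => ((()(((S)))S))S => ((()(((())))S))S => ((()(((())))()))S => ((()(((())))()))()

S => SS   [S → S S]
SS => (S)S   [S → ( S )]
(S)S => ((S))S   [S → ( S )]
((S))S => ((SS))S   [S → S S]
((SS))S => ((()S))S   [S → ( )]
((()S))S => ((()SS))S   [S → S S]
((()SS))S => ((()(S)S))S   [S → ( S )]
((()(S)S))S => ((()((S))S))S   [S → ( S )]
((()((S))S))S => ((()(((S)))S))S   [S → ( S )]
((()(((S)))S))S => ((()(((())))S))S   [S → ( )]
((()(((())))S))S => ((()(((())))()))S   [S → ( )]
((()(((())))()))S => ((()(((())))()))()   [S → ( )]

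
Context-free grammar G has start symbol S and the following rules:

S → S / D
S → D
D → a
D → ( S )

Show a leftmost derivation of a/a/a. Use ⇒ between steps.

S ⇒ S/D   [S → S / D]
S/D ⇒ S/D/D   [S → S / D]
S/D/D ⇒ D/D/D   [S → D]
D/D/D ⇒ a/D/D   [D → a]
a/D/D ⇒ a/a/D   [D → a]
a/a/D ⇒ a/a/a   [D → a]

S⇒S/D⇒S/D/D⇒D/D/D⇒a/D/D⇒a/a/D⇒a/a/a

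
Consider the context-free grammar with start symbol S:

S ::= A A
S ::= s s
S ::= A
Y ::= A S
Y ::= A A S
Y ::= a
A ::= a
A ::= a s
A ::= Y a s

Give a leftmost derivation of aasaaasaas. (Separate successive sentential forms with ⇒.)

S ⇒ AA   [S ::= A A]
AA ⇒ YasA   [A ::= Y a s]
YasA ⇒ AASasA   [Y ::= A A S]
AASasA ⇒ aASasA   [A ::= a]
aASasA ⇒ aasSasA   [A ::= a s]
aasSasA ⇒ aasAAasA   [S ::= A A]
aasAAasA ⇒ aasaAasA   [A ::= a]
aasaAasA ⇒ aasaaasA   [A ::= a]
aasaaasA ⇒ aasaaasYas   [A ::= Y a s]
aasaaasYas ⇒ aasaaasaas   [Y ::= a]

S ⇒ AA ⇒ YasA ⇒ AASasA ⇒ aASasA ⇒ aasSasA ⇒ aasAAasA ⇒ aasaAasA ⇒ aasaaasA ⇒ aasaaasYas ⇒ aasaaasaas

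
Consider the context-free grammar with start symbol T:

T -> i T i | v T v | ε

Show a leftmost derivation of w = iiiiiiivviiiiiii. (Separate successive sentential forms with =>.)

T => iTi => iiTii => iiiTiii => iiiiTiiii => iiiiiTiiiii => iiiiiiTiiiiii => iiiiiiiTiiiiiii => iiiiiiivTviiiiiii => iiiiiiivviiiiiii

T => iTi   [T -> i T i]
iTi => iiTii   [T -> i T i]
iiTii => iiiTiii   [T -> i T i]
iiiTiii => iiiiTiiii   [T -> i T i]
iiiiTiiii => iiiiiTiiiii   [T -> i T i]
iiiiiTiiiii => iiiiiiTiiiiii   [T -> i T i]
iiiiiiTiiiiii => iiiiiiiTiiiiiii   [T -> i T i]
iiiiiiiTiiiiiii => iiiiiiivTviiiiiii   [T -> v T v]
iiiiiiivTviiiiiii => iiiiiiivviiiiiii   [T -> ε]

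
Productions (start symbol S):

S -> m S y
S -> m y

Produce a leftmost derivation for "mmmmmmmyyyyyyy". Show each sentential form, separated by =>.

S => mSy => mmSyy => mmmSyyy => mmmmSyyyy => mmmmmSyyyyy => mmmmmmSyyyyyy => mmmmmmmyyyyyyy

S => mSy   [S -> m S y]
mSy => mmSyy   [S -> m S y]
mmSyy => mmmSyyy   [S -> m S y]
mmmSyyy => mmmmSyyyy   [S -> m S y]
mmmmSyyyy => mmmmmSyyyyy   [S -> m S y]
mmmmmSyyyyy => mmmmmmSyyyyyy   [S -> m S y]
mmmmmmSyyyyyy => mmmmmmmyyyyyyy   [S -> m y]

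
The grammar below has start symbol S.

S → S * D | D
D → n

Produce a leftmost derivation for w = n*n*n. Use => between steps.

S => S*D   [S → S * D]
S*D => S*D*D   [S → S * D]
S*D*D => D*D*D   [S → D]
D*D*D => n*D*D   [D → n]
n*D*D => n*n*D   [D → n]
n*n*D => n*n*n   [D → n]

S => S*D => S*D*D => D*D*D => n*D*D => n*n*D => n*n*n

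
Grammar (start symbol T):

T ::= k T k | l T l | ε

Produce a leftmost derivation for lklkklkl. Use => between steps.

T => lTl   [T ::= l T l]
lTl => lkTkl   [T ::= k T k]
lkTkl => lklTlkl   [T ::= l T l]
lklTlkl => lklkTklkl   [T ::= k T k]
lklkTklkl => lklkklkl   [T ::= ε]

T => lTl => lkTkl => lklTlkl => lklkTklkl => lklkklkl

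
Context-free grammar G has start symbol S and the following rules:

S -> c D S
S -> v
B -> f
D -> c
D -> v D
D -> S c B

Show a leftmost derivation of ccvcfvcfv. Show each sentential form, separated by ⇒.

S ⇒ cDS   [S -> c D S]
cDS ⇒ cScBS   [D -> S c B]
cScBS ⇒ ccDScBS   [S -> c D S]
ccDScBS ⇒ ccScBScBS   [D -> S c B]
ccScBScBS ⇒ ccvcBScBS   [S -> v]
ccvcBScBS ⇒ ccvcfScBS   [B -> f]
ccvcfScBS ⇒ ccvcfvcBS   [S -> v]
ccvcfvcBS ⇒ ccvcfvcfS   [B -> f]
ccvcfvcfS ⇒ ccvcfvcfv   [S -> v]

S⇒cDS⇒cScBS⇒ccDScBS⇒ccScBScBS⇒ccvcBScBS⇒ccvcfScBS⇒ccvcfvcBS⇒ccvcfvcfS⇒ccvcfvcfv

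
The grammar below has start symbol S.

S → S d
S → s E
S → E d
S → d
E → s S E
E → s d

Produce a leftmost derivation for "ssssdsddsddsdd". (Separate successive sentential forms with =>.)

S => Sd => sEd => ssSEd => ssEdEd => sssSEdEd => sssEdEdEd => ssssSEdEdEd => ssssdEdEdEd => ssssdsddEdEd => ssssdsddsddEd => ssssdsddsddsdd

S => Sd   [S → S d]
Sd => sEd   [S → s E]
sEd => ssSEd   [E → s S E]
ssSEd => ssEdEd   [S → E d]
ssEdEd => sssSEdEd   [E → s S E]
sssSEdEd => sssEdEdEd   [S → E d]
sssEdEdEd => ssssSEdEdEd   [E → s S E]
ssssSEdEdEd => ssssdEdEdEd   [S → d]
ssssdEdEdEd => ssssdsddEdEd   [E → s d]
ssssdsddEdEd => ssssdsddsddEd   [E → s d]
ssssdsddsddEd => ssssdsddsddsdd   [E → s d]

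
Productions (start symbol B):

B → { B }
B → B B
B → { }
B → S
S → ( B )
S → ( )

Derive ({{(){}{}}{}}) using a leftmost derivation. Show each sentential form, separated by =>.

B => S   [B → S]
S => (B)   [S → ( B )]
(B) => ({B})   [B → { B }]
({B}) => ({BB})   [B → B B]
({BB}) => ({{B}B})   [B → { B }]
({{B}B}) => ({{BB}B})   [B → B B]
({{BB}B}) => ({{BBB}B})   [B → B B]
({{BBB}B}) => ({{SBB}B})   [B → S]
({{SBB}B}) => ({{()BB}B})   [S → ( )]
({{()BB}B}) => ({{(){}B}B})   [B → { }]
({{(){}B}B}) => ({{(){}{}}B})   [B → { }]
({{(){}{}}B}) => ({{(){}{}}{}})   [B → { }]

B=>S=>(B)=>({B})=>({BB})=>({{B}B})=>({{BB}B})=>({{BBB}B})=>({{SBB}B})=>({{()BB}B})=>({{(){}B}B})=>({{(){}{}}B})=>({{(){}{}}{}})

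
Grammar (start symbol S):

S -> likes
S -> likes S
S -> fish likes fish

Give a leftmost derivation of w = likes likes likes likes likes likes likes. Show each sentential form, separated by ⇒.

S ⇒ likes S   [S -> likes S]
likes S ⇒ likes likes S   [S -> likes S]
likes likes S ⇒ likes likes likes S   [S -> likes S]
likes likes likes S ⇒ likes likes likes likes S   [S -> likes S]
likes likes likes likes S ⇒ likes likes likes likes likes S   [S -> likes S]
likes likes likes likes likes S ⇒ likes likes likes likes likes likes S   [S -> likes S]
likes likes likes likes likes likes S ⇒ likes likes likes likes likes likes likes   [S -> likes]

S ⇒ likes S ⇒ likes likes S ⇒ likes likes likes S ⇒ likes likes likes likes S ⇒ likes likes likes likes likes S ⇒ likes likes likes likes likes likes S ⇒ likes likes likes likes likes likes likes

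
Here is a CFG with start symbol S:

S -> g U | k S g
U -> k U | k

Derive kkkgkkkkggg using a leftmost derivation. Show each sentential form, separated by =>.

S => kSg   [S -> k S g]
kSg => kkSgg   [S -> k S g]
kkSgg => kkkSggg   [S -> k S g]
kkkSggg => kkkgUggg   [S -> g U]
kkkgUggg => kkkgkUggg   [U -> k U]
kkkgkUggg => kkkgkkUggg   [U -> k U]
kkkgkkUggg => kkkgkkkUggg   [U -> k U]
kkkgkkkUggg => kkkgkkkkggg   [U -> k]

S => kSg => kkSgg => kkkSggg => kkkgUggg => kkkgkUggg => kkkgkkUggg => kkkgkkkUggg => kkkgkkkkggg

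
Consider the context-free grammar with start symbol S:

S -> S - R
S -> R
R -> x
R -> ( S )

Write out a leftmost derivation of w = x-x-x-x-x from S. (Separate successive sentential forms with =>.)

S => S-R   [S -> S - R]
S-R => S-R-R   [S -> S - R]
S-R-R => S-R-R-R   [S -> S - R]
S-R-R-R => S-R-R-R-R   [S -> S - R]
S-R-R-R-R => R-R-R-R-R   [S -> R]
R-R-R-R-R => x-R-R-R-R   [R -> x]
x-R-R-R-R => x-x-R-R-R   [R -> x]
x-x-R-R-R => x-x-x-R-R   [R -> x]
x-x-x-R-R => x-x-x-x-R   [R -> x]
x-x-x-x-R => x-x-x-x-x   [R -> x]

S=>S-R=>S-R-R=>S-R-R-R=>S-R-R-R-R=>R-R-R-R-R=>x-R-R-R-R=>x-x-R-R-R=>x-x-x-R-R=>x-x-x-x-R=>x-x-x-x-x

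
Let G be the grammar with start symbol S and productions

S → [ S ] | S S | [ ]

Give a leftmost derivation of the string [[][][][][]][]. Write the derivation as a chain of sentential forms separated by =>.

S => SS => [S]S => [SS]S => [[]S]S => [[]SS]S => [[]SSS]S => [[]SSSS]S => [[][]SSS]S => [[][][]SS]S => [[][][][]S]S => [[][][][][]]S => [[][][][][]][]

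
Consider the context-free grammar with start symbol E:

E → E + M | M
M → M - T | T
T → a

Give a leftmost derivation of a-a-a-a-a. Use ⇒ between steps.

E ⇒ M   [E → M]
M ⇒ M-T   [M → M - T]
M-T ⇒ M-T-T   [M → M - T]
M-T-T ⇒ M-T-T-T   [M → M - T]
M-T-T-T ⇒ M-T-T-T-T   [M → M - T]
M-T-T-T-T ⇒ T-T-T-T-T   [M → T]
T-T-T-T-T ⇒ a-T-T-T-T   [T → a]
a-T-T-T-T ⇒ a-a-T-T-T   [T → a]
a-a-T-T-T ⇒ a-a-a-T-T   [T → a]
a-a-a-T-T ⇒ a-a-a-a-T   [T → a]
a-a-a-a-T ⇒ a-a-a-a-a   [T → a]

E⇒M⇒M-T⇒M-T-T⇒M-T-T-T⇒M-T-T-T-T⇒T-T-T-T-T⇒a-T-T-T-T⇒a-a-T-T-T⇒a-a-a-T-T⇒a-a-a-a-T⇒a-a-a-a-a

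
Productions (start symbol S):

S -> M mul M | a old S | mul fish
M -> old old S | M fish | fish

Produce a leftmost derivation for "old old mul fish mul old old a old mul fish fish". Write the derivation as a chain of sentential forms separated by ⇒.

S ⇒ M mul M   [S -> M mul M]
M mul M ⇒ old old S mul M   [M -> old old S]
old old S mul M ⇒ old old mul fish mul M   [S -> mul fish]
old old mul fish mul M ⇒ old old mul fish mul M fish   [M -> M fish]
old old mul fish mul M fish ⇒ old old mul fish mul old old S fish   [M -> old old S]
old old mul fish mul old old S fish ⇒ old old mul fish mul old old a old S fish   [S -> a old S]
old old mul fish mul old old a old S fish ⇒ old old mul fish mul old old a old mul fish fish   [S -> mul fish]

S ⇒ M mul M ⇒ old old S mul M ⇒ old old mul fish mul M ⇒ old old mul fish mul M fish ⇒ old old mul fish mul old old S fish ⇒ old old mul fish mul old old a old S fish ⇒ old old mul fish mul old old a old mul fish fish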